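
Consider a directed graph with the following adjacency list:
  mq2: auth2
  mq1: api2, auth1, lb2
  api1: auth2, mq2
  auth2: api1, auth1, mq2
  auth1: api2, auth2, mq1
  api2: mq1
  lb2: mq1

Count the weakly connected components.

1

From api1: component {api1, api2, auth1, auth2, lb2, mq1, mq2}.
That's 1 component.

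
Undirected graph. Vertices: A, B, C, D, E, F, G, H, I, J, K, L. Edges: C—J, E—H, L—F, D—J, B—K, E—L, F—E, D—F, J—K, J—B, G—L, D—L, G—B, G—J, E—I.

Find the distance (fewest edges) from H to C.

5

Distance 0: H.
Distance 1: E.
Distance 2: F, I, L.
Distance 3: D, G.
Distance 4: B, J.
Distance 5: C, K — contains C.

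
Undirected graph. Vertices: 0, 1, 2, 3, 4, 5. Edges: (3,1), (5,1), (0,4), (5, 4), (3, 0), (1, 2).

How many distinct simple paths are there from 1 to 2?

1–2

1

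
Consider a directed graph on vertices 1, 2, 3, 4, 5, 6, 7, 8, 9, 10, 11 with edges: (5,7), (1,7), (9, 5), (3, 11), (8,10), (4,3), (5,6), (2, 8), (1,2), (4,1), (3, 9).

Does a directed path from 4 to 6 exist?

Explore from 4.
Distance 1: reach 1, 3.
Distance 2: reach 2, 7, 9, 11.
Distance 3: reach 5, 8.
Distance 4: reach 6, 10.
Found 6.

Yes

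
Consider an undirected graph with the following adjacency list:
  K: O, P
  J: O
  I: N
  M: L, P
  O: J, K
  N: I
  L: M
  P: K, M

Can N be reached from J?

No

Explore from J.
Distance 1: reach O.
Distance 2: reach K.
Distance 3: reach P.
Distance 4: reach M.
Distance 5: reach L.
The search is exhausted without reaching N; it lies in a different component.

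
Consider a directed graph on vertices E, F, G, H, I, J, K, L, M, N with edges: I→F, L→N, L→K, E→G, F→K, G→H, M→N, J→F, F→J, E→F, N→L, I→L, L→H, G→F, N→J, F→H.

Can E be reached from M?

No

Explore from M.
Distance 1: reach N.
Distance 2: reach J, L.
Distance 3: reach F, H, K.
The search from M is exhausted; no directed path reaches E.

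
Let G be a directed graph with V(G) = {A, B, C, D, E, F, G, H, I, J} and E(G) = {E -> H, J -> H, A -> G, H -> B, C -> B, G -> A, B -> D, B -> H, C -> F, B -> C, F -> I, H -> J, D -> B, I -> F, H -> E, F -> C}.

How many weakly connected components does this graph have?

From A: component {A, G}.
From B: component {B, C, D, E, F, H, I, J}.
That's 2 components.

2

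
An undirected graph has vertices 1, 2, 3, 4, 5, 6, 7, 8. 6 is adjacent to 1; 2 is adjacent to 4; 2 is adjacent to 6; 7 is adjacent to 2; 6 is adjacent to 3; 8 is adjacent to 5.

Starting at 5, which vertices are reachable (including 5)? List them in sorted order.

5, 8

Start at 5.
Its neighbours: 8.
Nothing further is reachable.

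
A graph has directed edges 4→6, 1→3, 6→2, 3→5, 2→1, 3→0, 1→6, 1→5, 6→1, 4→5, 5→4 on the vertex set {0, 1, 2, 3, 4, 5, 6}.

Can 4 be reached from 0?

0 has no outgoing edges, so nothing is reachable from it.

No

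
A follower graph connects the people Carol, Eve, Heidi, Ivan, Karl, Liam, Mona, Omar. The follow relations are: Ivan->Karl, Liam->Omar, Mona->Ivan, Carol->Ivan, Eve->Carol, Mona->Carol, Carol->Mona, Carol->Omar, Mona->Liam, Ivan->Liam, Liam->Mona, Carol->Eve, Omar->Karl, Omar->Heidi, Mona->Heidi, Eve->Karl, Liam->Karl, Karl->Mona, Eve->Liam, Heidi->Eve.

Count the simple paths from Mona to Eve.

6

Mona→Carol→Eve
Mona→Carol→Ivan→Liam→Omar→Heidi→Eve
Mona→Carol→Omar→Heidi→Eve
Mona→Heidi→Eve
Mona→Ivan→Liam→Omar→Heidi→Eve
Mona→Liam→Omar→Heidi→Eve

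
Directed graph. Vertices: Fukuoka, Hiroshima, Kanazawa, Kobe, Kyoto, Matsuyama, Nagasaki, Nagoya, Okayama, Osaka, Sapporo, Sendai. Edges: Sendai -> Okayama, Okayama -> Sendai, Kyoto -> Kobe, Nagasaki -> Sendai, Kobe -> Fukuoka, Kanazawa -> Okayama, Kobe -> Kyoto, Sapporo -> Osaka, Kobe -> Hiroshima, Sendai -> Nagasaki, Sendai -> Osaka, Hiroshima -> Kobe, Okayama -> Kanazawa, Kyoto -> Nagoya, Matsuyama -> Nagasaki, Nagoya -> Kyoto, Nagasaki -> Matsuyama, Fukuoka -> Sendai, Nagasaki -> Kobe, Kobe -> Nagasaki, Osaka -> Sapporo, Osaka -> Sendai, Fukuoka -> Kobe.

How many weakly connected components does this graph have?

1

From Fukuoka: component {Fukuoka, Hiroshima, Kanazawa, Kobe, Kyoto, Matsuyama, Nagasaki, Nagoya, Okayama, Osaka, Sapporo, Sendai}.
That's 1 component.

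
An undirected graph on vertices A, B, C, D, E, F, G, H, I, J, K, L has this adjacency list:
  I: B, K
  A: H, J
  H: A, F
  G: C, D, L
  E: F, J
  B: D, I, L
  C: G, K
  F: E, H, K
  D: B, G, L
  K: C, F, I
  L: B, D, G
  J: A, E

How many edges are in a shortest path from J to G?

Distance 0: J.
Distance 1: A, E.
Distance 2: F, H.
Distance 3: K.
Distance 4: C, I.
Distance 5: B, G — contains G.

5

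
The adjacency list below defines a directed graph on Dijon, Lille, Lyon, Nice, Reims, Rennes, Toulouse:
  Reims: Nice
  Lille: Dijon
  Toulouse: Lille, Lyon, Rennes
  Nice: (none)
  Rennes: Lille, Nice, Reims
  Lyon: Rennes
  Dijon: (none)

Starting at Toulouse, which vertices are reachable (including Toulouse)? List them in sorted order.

Dijon, Lille, Lyon, Nice, Reims, Rennes, Toulouse

Start at Toulouse.
Its neighbours: Lille, Lyon, Rennes.
Then their neighbours: Dijon, Nice, Reims.
Every vertex is now reached.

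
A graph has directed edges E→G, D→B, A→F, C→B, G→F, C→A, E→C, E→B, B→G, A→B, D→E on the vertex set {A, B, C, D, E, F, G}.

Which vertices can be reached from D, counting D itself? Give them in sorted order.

Start at D.
Its neighbours: B, E.
Then their neighbours: C, G.
Then next layer: A, F.
Every vertex is now reached.

A, B, C, D, E, F, G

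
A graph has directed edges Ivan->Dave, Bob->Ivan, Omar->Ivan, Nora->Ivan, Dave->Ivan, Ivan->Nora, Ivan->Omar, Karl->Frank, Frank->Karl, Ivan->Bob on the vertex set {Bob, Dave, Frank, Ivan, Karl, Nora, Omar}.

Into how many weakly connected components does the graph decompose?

2

From Bob: component {Bob, Dave, Ivan, Nora, Omar}.
From Frank: component {Frank, Karl}.
That's 2 components.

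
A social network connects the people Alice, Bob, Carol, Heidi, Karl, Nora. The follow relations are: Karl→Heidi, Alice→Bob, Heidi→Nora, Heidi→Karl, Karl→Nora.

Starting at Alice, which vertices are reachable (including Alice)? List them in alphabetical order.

Alice, Bob

Start at Alice.
Its neighbours: Bob.
Nothing further is reachable.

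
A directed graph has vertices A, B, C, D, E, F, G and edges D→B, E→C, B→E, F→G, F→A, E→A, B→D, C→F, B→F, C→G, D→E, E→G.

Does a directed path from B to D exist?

Yes

Explore from B.
Distance 1: reach D, E, F.
Found D.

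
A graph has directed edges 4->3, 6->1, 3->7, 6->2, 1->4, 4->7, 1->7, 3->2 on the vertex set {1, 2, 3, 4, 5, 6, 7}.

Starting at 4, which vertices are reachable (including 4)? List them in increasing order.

2, 3, 4, 7

Start at 4.
Its neighbours: 3, 7.
Then their neighbours: 2.
Nothing further is reachable.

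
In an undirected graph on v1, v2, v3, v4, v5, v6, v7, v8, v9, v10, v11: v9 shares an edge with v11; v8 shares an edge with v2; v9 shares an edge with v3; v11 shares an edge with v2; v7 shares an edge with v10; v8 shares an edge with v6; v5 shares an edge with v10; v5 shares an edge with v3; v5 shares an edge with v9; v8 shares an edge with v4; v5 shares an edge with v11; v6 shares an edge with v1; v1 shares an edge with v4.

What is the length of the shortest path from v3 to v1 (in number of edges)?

6

Distance 0: v3.
Distance 1: v5, v9.
Distance 2: v10, v11.
Distance 3: v2, v7.
Distance 4: v8.
Distance 5: v4, v6.
Distance 6: v1 — contains v1.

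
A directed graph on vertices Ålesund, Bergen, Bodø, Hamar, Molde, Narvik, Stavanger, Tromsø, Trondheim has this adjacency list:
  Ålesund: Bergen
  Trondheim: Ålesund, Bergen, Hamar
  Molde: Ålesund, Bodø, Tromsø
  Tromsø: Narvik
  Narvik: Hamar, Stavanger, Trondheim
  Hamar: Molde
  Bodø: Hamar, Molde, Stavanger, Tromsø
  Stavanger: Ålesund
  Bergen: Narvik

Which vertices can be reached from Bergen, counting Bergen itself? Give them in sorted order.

Start at Bergen.
Its neighbours: Narvik.
Then their neighbours: Hamar, Stavanger, Trondheim.
Then next layer: Ålesund, Molde.
Then next layer: Bodø, Tromsø.
Every vertex is now reached.

Ålesund, Bergen, Bodø, Hamar, Molde, Narvik, Stavanger, Tromsø, Trondheim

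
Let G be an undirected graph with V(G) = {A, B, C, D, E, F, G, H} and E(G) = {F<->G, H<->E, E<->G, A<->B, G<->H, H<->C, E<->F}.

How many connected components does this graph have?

From A: component {A, B}.
From C: component {C, E, F, G, H}.
From D: component {D}.
That's 3 components.

3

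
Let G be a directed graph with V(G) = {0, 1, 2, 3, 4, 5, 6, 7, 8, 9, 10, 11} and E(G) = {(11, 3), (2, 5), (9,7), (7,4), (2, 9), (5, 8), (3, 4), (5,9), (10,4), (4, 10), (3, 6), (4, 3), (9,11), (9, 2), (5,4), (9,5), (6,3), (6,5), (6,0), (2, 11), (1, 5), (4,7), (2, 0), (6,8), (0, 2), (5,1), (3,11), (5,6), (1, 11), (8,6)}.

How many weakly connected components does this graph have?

1

From 0: component {0, 1, 2, 3, 4, 5, 6, 7, 8, 9, 10, 11}.
That's 1 component.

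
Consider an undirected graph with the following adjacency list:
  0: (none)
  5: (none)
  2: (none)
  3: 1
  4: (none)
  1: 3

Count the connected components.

From 0: component {0}.
From 1: component {1, 3}.
From 2: component {2}.
From 4: component {4}.
From 5: component {5}.
That's 5 components.

5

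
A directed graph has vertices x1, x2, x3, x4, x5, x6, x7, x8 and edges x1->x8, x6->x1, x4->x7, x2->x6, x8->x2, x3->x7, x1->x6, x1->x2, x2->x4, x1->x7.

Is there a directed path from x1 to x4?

Yes

Explore from x1.
Distance 1: reach x2, x6, x7, x8.
Distance 2: reach x4.
Found x4.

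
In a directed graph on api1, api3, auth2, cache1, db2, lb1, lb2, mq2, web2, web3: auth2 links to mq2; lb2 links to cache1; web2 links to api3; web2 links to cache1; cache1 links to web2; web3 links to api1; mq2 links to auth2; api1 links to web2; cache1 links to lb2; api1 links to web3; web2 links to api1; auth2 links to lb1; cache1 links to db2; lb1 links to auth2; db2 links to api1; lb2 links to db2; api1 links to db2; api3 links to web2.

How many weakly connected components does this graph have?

From api1: component {api1, api3, cache1, db2, lb2, web2, web3}.
From auth2: component {auth2, lb1, mq2}.
That's 2 components.

2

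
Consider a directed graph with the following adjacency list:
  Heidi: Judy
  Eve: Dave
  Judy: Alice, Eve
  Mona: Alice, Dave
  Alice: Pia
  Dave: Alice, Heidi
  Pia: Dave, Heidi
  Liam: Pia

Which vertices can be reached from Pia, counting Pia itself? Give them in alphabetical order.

Start at Pia.
Its neighbours: Dave, Heidi.
Then their neighbours: Alice, Judy.
Then next layer: Eve.
Nothing further is reachable.

Alice, Dave, Eve, Heidi, Judy, Pia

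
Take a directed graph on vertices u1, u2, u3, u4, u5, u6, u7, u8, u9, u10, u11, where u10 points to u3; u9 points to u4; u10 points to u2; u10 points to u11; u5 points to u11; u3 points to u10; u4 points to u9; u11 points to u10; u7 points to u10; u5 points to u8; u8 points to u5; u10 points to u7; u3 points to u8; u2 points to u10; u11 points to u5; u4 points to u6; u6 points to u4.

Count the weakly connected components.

3

From u1: component {u1}.
From u2: component {u2, u3, u5, u7, u8, u10, u11}.
From u4: component {u4, u6, u9}.
That's 3 components.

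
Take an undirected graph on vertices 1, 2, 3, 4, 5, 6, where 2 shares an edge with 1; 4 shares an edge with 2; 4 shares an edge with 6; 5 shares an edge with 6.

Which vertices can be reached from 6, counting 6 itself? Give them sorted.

1, 2, 4, 5, 6

Start at 6.
Its neighbours: 4, 5.
Then their neighbours: 2.
Then next layer: 1.
Nothing further is reachable.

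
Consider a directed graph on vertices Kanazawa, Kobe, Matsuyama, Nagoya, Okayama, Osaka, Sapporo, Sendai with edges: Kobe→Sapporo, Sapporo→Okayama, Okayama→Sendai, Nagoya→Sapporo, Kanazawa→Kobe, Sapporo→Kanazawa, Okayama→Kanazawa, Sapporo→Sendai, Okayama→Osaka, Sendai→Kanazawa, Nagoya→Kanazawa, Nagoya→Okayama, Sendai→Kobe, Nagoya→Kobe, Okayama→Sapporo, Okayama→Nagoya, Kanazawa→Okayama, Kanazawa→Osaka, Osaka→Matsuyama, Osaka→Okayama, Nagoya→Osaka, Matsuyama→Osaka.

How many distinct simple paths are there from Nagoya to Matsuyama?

Nagoya→Kanazawa→Kobe→Sapporo→Okayama→Osaka→Matsuyama
Nagoya→Kanazawa→Okayama→Osaka→Matsuyama
Nagoya→Kanazawa→Osaka→Matsuyama
Nagoya→Kobe→Sapporo→Kanazawa→Okayama→Osaka→Matsuyama
Nagoya→Kobe→Sapporo→Kanazawa→Osaka→Matsuyama
Nagoya→Kobe→Sapporo→Okayama→Kanazawa→Osaka→Matsuyama
Nagoya→Kobe→Sapporo→Okayama→Osaka→Matsuyama
Nagoya→Kobe→Sapporo→Okayama→Sendai→Kanazawa→Osaka→Matsuyama
... and 16 more.

24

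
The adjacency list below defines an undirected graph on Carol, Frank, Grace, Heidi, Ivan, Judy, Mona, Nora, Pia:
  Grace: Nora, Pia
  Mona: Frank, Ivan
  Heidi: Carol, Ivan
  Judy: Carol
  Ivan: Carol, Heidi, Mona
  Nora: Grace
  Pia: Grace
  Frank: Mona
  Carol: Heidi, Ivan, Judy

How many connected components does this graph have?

From Carol: component {Carol, Frank, Heidi, Ivan, Judy, Mona}.
From Grace: component {Grace, Nora, Pia}.
That's 2 components.

2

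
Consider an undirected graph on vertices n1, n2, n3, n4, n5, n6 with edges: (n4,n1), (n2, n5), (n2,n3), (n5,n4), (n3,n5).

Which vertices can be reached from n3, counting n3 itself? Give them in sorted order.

Start at n3.
Its neighbours: n2, n5.
Then their neighbours: n4.
Then next layer: n1.
Nothing further is reachable.

n1, n2, n3, n4, n5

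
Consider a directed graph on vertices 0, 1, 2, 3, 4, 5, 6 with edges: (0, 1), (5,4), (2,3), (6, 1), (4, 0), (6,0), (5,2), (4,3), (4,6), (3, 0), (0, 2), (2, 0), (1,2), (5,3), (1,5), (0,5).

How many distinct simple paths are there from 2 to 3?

2→0→1→5→3
2→0→1→5→4→3
2→0→5→3
2→0→5→4→3
2→3

5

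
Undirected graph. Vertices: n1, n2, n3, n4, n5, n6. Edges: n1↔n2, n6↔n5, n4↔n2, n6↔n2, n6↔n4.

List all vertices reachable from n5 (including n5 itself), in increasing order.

n1, n2, n4, n5, n6

Start at n5.
Its neighbours: n6.
Then their neighbours: n2, n4.
Then next layer: n1.
Nothing further is reachable.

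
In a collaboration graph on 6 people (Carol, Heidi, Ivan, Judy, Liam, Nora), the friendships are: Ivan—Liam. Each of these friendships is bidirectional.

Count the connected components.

From Carol: component {Carol}.
From Heidi: component {Heidi}.
From Ivan: component {Ivan, Liam}.
From Judy: component {Judy}.
From Nora: component {Nora}.
That's 5 components.

5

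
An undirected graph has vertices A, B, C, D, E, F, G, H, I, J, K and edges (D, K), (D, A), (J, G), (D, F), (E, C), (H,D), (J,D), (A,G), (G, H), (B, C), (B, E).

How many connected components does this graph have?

From A: component {A, D, F, G, H, J, K}.
From B: component {B, C, E}.
From I: component {I}.
That's 3 components.

3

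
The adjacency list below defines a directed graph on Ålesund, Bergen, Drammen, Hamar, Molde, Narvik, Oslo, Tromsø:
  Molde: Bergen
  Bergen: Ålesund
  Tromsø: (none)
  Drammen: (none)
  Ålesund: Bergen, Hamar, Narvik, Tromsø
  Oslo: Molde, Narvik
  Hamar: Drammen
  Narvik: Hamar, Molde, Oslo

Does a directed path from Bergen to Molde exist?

Explore from Bergen.
Distance 1: reach Ålesund.
Distance 2: reach Hamar, Narvik, Tromsø.
Distance 3: reach Drammen, Molde, Oslo.
Found Molde.

Yes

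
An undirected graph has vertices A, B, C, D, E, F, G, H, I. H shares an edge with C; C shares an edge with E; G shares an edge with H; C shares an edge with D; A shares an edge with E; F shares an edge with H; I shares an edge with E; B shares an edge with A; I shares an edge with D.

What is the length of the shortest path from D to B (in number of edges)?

4

Distance 0: D.
Distance 1: C, I.
Distance 2: E, H.
Distance 3: A, F, G.
Distance 4: B — contains B.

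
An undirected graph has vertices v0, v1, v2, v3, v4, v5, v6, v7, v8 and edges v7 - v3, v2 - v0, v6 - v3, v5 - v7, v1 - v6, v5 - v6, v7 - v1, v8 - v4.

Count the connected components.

3

From v0: component {v0, v2}.
From v1: component {v1, v3, v5, v6, v7}.
From v4: component {v4, v8}.
That's 3 components.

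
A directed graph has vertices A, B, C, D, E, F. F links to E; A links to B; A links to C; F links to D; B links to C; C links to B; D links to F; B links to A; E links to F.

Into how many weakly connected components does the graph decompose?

From A: component {A, B, C}.
From D: component {D, E, F}.
That's 2 components.

2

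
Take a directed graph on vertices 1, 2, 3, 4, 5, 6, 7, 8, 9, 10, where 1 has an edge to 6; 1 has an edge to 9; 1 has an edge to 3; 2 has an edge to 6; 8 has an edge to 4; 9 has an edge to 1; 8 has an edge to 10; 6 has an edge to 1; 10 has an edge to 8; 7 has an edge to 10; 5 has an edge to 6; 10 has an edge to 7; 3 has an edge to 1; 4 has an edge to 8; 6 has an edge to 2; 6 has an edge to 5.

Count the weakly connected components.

From 1: component {1, 2, 3, 5, 6, 9}.
From 4: component {4, 7, 8, 10}.
That's 2 components.

2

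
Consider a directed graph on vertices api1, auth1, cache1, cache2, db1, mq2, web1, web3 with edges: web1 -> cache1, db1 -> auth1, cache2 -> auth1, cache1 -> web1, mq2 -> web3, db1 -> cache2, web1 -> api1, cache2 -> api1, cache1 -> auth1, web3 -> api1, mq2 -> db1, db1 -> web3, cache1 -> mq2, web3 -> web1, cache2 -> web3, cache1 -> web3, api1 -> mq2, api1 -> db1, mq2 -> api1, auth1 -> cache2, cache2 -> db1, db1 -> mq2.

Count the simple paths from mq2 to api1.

mq2→api1
mq2→db1→auth1→cache2→api1
mq2→db1→auth1→cache2→web3→api1
mq2→db1→auth1→cache2→web3→web1→api1
mq2→db1→cache2→api1
mq2→db1→cache2→web3→api1
mq2→db1→cache2→web3→web1→api1
mq2→db1→web3→api1
mq2→db1→web3→web1→api1
mq2→db1→web3→web1→cache1→auth1→cache2→api1
mq2→web3→api1
mq2→web3→web1→api1
mq2→web3→web1→cache1→auth1→cache2→api1

13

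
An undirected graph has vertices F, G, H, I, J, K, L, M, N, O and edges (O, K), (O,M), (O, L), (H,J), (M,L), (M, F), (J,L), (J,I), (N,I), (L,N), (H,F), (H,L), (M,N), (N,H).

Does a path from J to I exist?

Explore from J.
Distance 1: reach H, I, L.
Found I.

Yes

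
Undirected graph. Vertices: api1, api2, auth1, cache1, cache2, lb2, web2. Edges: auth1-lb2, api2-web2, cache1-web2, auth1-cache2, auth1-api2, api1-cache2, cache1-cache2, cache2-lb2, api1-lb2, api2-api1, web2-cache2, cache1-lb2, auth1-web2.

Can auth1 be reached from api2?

Explore from api2.
Distance 1: reach api1, auth1, web2.
Found auth1.

Yes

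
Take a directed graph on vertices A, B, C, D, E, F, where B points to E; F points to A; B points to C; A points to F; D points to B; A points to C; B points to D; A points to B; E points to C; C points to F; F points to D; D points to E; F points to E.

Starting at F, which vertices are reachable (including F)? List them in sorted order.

Start at F.
Its neighbours: A, D, E.
Then their neighbours: B, C.
Every vertex is now reached.

A, B, C, D, E, F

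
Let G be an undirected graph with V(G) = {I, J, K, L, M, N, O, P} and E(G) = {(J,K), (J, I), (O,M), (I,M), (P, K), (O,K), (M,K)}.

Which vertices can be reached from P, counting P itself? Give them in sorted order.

I, J, K, M, O, P

Start at P.
Its neighbours: K.
Then their neighbours: J, M, O.
Then next layer: I.
Nothing further is reachable.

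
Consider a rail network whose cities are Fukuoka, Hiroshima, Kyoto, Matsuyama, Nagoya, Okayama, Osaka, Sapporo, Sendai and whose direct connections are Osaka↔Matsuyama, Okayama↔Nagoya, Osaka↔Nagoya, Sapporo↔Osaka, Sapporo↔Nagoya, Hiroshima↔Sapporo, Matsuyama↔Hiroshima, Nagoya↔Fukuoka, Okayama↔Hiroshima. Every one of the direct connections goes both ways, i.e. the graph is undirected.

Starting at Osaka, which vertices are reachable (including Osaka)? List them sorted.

Start at Osaka.
Its neighbours: Matsuyama, Nagoya, Sapporo.
Then their neighbours: Fukuoka, Hiroshima, Okayama.
Nothing further is reachable.

Fukuoka, Hiroshima, Matsuyama, Nagoya, Okayama, Osaka, Sapporo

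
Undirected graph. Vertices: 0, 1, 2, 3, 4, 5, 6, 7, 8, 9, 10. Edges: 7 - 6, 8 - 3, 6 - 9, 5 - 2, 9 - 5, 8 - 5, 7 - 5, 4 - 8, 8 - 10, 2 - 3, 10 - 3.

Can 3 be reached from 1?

No

1 has no edges, so nothing is reachable from it.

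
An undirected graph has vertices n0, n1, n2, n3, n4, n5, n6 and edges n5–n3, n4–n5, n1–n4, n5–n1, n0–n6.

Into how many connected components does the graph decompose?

From n0: component {n0, n6}.
From n1: component {n1, n3, n4, n5}.
From n2: component {n2}.
That's 3 components.

3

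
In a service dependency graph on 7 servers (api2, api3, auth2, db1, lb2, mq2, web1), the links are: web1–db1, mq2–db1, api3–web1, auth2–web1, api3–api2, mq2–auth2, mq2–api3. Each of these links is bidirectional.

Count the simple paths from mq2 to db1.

mq2–api3–web1–db1
mq2–auth2–web1–db1
mq2–db1

3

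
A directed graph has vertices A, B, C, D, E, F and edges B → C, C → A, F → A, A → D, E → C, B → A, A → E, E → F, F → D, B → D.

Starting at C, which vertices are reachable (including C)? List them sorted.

A, C, D, E, F

Start at C.
Its neighbours: A.
Then their neighbours: D, E.
Then next layer: F.
Nothing further is reachable.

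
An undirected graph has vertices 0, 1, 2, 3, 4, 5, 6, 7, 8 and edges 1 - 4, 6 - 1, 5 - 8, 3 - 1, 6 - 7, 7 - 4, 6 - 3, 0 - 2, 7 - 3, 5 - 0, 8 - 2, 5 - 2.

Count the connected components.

2

From 0: component {0, 2, 5, 8}.
From 1: component {1, 3, 4, 6, 7}.
That's 2 components.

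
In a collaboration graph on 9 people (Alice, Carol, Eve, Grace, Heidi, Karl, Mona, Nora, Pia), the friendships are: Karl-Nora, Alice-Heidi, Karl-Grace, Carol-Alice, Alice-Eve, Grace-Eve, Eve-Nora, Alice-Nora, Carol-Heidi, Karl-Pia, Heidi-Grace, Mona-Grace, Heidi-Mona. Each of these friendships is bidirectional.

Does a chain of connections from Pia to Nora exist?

Yes

Explore from Pia.
Distance 1: reach Karl.
Distance 2: reach Grace, Nora.
Found Nora.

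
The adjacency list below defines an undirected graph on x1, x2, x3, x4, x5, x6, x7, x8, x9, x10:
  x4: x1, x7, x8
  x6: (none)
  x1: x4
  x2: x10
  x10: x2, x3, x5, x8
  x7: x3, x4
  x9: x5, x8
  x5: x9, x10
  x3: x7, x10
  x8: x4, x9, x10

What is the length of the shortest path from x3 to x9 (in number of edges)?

Distance 0: x3.
Distance 1: x7, x10.
Distance 2: x2, x4, x5, x8.
Distance 3: x1, x9 — contains x9.

3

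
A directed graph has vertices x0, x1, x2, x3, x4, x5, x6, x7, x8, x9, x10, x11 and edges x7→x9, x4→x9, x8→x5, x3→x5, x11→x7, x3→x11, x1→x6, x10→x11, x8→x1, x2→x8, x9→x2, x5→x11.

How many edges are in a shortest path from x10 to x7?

Distance 0: x10.
Distance 1: x11.
Distance 2: x7 — contains x7.

2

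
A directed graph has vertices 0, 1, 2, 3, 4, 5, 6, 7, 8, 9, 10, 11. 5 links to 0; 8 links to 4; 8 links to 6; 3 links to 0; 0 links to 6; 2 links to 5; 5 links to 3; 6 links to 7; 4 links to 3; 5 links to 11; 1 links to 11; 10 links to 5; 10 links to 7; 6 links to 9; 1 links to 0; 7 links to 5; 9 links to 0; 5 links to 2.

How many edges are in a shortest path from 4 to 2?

Distance 0: 4.
Distance 1: 3.
Distance 2: 0.
Distance 3: 6.
Distance 4: 7, 9.
Distance 5: 5.
Distance 6: 2, 11 — contains 2.

6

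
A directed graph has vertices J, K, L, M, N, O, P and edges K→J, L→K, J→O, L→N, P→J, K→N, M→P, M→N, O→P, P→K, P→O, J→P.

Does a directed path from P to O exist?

Yes

Explore from P.
Distance 1: reach J, K, O.
Found O.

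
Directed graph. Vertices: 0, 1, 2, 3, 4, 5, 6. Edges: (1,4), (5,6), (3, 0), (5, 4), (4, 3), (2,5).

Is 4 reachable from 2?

Explore from 2.
Distance 1: reach 5.
Distance 2: reach 4, 6.
Found 4.

Yes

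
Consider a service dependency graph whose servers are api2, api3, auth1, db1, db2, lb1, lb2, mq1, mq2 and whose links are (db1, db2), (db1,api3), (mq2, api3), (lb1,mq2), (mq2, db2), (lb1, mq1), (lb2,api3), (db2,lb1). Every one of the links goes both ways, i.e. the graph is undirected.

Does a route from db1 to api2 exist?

No

Explore from db1.
Distance 1: reach api3, db2.
Distance 2: reach lb1, lb2, mq2.
Distance 3: reach mq1.
The search is exhausted without reaching api2; it lies in a different component.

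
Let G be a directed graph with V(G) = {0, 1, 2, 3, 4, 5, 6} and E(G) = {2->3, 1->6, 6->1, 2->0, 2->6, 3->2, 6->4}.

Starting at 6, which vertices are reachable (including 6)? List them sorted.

1, 4, 6

Start at 6.
Its neighbours: 1, 4.
Nothing further is reachable.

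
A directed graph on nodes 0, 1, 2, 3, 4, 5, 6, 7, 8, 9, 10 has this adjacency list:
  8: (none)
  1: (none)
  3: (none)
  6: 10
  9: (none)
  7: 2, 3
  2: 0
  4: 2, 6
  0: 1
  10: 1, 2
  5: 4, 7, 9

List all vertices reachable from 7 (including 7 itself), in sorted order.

Start at 7.
Its neighbours: 2, 3.
Then their neighbours: 0.
Then next layer: 1.
Nothing further is reachable.

0, 1, 2, 3, 7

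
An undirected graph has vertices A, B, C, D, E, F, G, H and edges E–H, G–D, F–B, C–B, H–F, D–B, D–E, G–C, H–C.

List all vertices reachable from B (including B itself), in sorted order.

Start at B.
Its neighbours: C, D, F.
Then their neighbours: E, G, H.
Nothing further is reachable.

B, C, D, E, F, G, H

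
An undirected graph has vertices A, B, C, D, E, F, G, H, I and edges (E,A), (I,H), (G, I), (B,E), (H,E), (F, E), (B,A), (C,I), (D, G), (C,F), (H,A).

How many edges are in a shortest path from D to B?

Distance 0: D.
Distance 1: G.
Distance 2: I.
Distance 3: C, H.
Distance 4: A, E, F.
Distance 5: B — contains B.

5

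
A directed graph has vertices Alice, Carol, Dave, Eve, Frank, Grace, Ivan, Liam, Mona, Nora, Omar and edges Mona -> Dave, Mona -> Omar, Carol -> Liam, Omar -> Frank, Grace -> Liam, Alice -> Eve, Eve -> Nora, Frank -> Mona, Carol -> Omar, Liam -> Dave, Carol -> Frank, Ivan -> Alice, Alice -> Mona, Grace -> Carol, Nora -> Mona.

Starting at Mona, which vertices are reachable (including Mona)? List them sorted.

Dave, Frank, Mona, Omar

Start at Mona.
Its neighbours: Dave, Omar.
Then their neighbours: Frank.
Nothing further is reachable.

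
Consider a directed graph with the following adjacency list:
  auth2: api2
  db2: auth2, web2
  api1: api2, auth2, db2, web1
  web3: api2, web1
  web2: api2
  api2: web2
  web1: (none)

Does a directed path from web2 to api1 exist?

No

Explore from web2.
Distance 1: reach api2.
The search from web2 is exhausted; no directed path reaches api1.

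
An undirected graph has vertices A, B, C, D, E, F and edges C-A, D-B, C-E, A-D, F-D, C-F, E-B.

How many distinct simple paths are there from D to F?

D–A–C–F
D–B–E–C–F
D–F

3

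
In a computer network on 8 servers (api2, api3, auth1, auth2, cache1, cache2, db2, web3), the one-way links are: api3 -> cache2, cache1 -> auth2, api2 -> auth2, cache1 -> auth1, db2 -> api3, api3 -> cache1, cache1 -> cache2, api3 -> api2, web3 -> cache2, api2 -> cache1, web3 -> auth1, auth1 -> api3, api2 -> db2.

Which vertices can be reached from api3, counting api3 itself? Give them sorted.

Start at api3.
Its neighbours: api2, cache1, cache2.
Then their neighbours: auth1, auth2, db2.
Nothing further is reachable.

api2, api3, auth1, auth2, cache1, cache2, db2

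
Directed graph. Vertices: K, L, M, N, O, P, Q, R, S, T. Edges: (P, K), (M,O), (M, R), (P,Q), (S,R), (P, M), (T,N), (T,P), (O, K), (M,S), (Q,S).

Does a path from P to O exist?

Yes

Explore from P.
Distance 1: reach K, M, Q.
Distance 2: reach O, R, S.
Found O.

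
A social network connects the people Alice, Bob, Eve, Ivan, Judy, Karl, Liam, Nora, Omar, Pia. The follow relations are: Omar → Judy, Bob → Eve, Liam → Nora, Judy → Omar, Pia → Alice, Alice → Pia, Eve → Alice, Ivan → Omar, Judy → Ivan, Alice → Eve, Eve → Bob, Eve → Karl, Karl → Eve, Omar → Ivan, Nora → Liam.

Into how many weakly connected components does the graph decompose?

3

From Alice: component {Alice, Bob, Eve, Karl, Pia}.
From Ivan: component {Ivan, Judy, Omar}.
From Liam: component {Liam, Nora}.
That's 3 components.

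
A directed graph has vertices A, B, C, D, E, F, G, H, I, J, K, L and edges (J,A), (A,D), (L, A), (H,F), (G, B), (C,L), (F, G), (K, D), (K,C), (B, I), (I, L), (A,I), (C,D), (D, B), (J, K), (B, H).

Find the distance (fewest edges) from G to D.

5

Distance 0: G.
Distance 1: B.
Distance 2: H, I.
Distance 3: F, L.
Distance 4: A.
Distance 5: D — contains D.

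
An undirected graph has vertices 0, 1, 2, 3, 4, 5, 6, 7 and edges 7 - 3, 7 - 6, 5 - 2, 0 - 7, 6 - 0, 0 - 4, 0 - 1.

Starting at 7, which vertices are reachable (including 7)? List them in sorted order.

Start at 7.
Its neighbours: 0, 3, 6.
Then their neighbours: 1, 4.
Nothing further is reachable.

0, 1, 3, 4, 6, 7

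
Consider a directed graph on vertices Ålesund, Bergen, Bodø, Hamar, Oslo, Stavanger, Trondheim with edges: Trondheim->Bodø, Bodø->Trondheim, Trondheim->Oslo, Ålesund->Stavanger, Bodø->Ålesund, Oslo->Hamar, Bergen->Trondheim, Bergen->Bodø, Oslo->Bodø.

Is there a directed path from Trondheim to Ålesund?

Yes

Explore from Trondheim.
Distance 1: reach Bodø, Oslo.
Distance 2: reach Ålesund, Hamar.
Found Ålesund.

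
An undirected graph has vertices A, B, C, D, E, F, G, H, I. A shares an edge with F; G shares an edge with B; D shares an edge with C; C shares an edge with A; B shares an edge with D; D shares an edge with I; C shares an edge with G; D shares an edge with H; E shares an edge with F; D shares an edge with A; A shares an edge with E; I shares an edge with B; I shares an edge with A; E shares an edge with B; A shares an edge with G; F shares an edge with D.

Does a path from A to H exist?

Yes

Explore from A.
Distance 1: reach C, D, E, F, G, I.
Distance 2: reach B, H.
Found H.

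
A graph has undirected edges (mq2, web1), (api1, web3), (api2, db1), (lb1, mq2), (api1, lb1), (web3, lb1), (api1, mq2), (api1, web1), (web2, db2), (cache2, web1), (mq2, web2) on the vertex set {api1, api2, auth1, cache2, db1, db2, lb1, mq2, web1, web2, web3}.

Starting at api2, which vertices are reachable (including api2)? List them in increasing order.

api2, db1

Start at api2.
Its neighbours: db1.
Nothing further is reachable.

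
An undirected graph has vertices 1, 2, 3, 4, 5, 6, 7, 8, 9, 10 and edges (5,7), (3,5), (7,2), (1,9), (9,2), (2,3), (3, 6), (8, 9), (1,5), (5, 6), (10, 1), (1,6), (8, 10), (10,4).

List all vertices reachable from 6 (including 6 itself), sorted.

1, 2, 3, 4, 5, 6, 7, 8, 9, 10

Start at 6.
Its neighbours: 1, 3, 5.
Then their neighbours: 2, 7, 9, 10.
Then next layer: 4, 8.
Every vertex is now reached.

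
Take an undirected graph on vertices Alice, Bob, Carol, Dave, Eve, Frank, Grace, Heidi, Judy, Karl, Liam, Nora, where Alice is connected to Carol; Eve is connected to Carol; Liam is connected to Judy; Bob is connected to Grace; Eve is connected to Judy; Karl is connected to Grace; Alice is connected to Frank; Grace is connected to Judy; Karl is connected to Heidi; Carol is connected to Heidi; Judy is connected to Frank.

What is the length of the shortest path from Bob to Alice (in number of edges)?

Distance 0: Bob.
Distance 1: Grace.
Distance 2: Judy, Karl.
Distance 3: Eve, Frank, Heidi, Liam.
Distance 4: Alice, Carol — contains Alice.

4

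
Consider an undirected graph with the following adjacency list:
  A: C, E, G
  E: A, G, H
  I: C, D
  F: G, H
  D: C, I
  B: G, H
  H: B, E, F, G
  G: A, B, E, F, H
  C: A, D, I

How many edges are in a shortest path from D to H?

4

Distance 0: D.
Distance 1: C, I.
Distance 2: A.
Distance 3: E, G.
Distance 4: B, F, H — contains H.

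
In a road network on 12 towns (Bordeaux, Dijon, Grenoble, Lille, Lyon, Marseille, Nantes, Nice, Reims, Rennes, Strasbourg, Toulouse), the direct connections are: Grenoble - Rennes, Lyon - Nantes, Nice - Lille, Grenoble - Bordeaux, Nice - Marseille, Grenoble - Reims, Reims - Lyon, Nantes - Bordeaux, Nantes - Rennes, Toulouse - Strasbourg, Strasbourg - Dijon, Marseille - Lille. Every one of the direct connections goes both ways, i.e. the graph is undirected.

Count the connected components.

3

From Bordeaux: component {Bordeaux, Grenoble, Lyon, Nantes, Reims, Rennes}.
From Dijon: component {Dijon, Strasbourg, Toulouse}.
From Lille: component {Lille, Marseille, Nice}.
That's 3 components.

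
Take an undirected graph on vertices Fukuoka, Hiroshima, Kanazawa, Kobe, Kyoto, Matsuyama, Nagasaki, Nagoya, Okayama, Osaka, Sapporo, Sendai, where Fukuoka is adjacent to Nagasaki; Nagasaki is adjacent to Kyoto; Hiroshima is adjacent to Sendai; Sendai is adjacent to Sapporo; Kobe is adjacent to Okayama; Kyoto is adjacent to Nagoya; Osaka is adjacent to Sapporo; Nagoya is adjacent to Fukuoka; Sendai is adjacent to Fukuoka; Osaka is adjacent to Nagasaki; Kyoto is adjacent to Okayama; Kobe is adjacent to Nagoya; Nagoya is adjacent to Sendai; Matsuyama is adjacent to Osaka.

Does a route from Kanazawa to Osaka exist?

Kanazawa has no edges, so nothing is reachable from it.

No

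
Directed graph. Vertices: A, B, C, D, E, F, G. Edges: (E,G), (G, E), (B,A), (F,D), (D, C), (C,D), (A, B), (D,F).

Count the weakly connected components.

From A: component {A, B}.
From C: component {C, D, F}.
From E: component {E, G}.
That's 3 components.

3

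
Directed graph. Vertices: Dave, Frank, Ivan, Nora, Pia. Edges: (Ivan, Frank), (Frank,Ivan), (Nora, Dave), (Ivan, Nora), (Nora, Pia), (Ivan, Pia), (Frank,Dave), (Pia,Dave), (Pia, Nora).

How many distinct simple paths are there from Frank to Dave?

Frank→Dave
Frank→Ivan→Nora→Dave
Frank→Ivan→Nora→Pia→Dave
Frank→Ivan→Pia→Dave
Frank→Ivan→Pia→Nora→Dave

5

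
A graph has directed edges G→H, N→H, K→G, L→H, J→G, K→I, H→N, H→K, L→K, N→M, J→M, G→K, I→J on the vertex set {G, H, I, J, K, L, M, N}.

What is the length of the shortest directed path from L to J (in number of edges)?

Distance 0: L.
Distance 1: H, K.
Distance 2: G, I, N.
Distance 3: J, M — contains J.

3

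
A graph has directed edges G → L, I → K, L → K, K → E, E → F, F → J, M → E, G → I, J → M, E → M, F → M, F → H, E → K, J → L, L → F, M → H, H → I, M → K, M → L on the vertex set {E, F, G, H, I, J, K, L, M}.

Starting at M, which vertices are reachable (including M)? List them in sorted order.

E, F, H, I, J, K, L, M

Start at M.
Its neighbours: E, H, K, L.
Then their neighbours: F, I.
Then next layer: J.
Nothing further is reachable.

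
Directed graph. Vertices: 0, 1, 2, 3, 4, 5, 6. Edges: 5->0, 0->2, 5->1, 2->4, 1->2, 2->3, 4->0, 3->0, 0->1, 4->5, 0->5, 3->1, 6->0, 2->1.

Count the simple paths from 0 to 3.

0→1→2→3
0→2→3
0→5→1→2→3

3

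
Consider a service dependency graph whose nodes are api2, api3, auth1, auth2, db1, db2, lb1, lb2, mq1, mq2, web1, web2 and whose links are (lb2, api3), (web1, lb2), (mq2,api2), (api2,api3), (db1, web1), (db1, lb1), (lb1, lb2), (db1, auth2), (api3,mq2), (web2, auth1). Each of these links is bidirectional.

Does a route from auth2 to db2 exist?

No

Explore from auth2.
Distance 1: reach db1.
Distance 2: reach lb1, web1.
Distance 3: reach lb2.
Distance 4: reach api3.
Distance 5: reach api2, mq2.
The search is exhausted without reaching db2; it lies in a different component.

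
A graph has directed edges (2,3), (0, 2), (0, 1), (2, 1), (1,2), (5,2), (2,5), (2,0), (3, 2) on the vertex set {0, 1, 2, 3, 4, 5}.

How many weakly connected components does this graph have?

From 0: component {0, 1, 2, 3, 5}.
From 4: component {4}.
That's 2 components.

2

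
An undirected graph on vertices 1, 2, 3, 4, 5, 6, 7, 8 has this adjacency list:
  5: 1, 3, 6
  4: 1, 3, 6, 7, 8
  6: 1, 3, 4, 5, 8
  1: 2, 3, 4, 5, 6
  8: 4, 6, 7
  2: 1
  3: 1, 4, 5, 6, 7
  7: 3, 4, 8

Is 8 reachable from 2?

Explore from 2.
Distance 1: reach 1.
Distance 2: reach 3, 4, 5, 6.
Distance 3: reach 7, 8.
Found 8.

Yes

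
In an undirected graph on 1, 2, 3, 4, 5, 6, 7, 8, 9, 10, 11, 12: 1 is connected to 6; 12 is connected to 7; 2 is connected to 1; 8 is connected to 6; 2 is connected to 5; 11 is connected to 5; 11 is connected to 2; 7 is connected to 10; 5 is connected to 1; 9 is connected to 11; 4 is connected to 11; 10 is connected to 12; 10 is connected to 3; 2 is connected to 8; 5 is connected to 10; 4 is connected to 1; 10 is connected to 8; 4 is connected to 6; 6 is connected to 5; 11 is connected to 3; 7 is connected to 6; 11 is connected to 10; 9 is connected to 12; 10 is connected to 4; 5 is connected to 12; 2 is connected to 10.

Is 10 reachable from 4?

Explore from 4.
Distance 1: reach 1, 6, 10, 11.
Found 10.

Yes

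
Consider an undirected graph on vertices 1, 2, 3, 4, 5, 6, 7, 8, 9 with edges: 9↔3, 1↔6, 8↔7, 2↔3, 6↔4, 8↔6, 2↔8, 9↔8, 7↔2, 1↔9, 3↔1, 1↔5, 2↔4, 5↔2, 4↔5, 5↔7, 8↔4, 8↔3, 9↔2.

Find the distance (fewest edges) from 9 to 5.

Distance 0: 9.
Distance 1: 1, 2, 3, 8.
Distance 2: 4, 5, 6, 7 — contains 5.

2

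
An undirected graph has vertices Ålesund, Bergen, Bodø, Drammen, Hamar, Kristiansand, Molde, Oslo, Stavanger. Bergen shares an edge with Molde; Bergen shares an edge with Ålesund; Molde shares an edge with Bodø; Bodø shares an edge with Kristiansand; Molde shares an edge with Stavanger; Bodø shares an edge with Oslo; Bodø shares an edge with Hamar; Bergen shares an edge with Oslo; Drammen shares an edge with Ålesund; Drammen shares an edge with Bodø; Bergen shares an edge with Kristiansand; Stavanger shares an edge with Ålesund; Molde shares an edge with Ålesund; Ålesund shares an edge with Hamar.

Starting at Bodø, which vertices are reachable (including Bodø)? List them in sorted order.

Ålesund, Bergen, Bodø, Drammen, Hamar, Kristiansand, Molde, Oslo, Stavanger

Start at Bodø.
Its neighbours: Drammen, Hamar, Kristiansand, Molde, Oslo.
Then their neighbours: Ålesund, Bergen, Stavanger.
Every vertex is now reached.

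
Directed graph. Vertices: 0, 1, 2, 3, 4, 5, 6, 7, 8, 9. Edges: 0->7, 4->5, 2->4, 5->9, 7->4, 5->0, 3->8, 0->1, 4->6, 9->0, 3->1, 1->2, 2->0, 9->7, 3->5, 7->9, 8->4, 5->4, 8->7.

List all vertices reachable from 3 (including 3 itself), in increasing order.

Start at 3.
Its neighbours: 1, 5, 8.
Then their neighbours: 0, 2, 4, 7, 9.
Then next layer: 6.
Every vertex is now reached.

0, 1, 2, 3, 4, 5, 6, 7, 8, 9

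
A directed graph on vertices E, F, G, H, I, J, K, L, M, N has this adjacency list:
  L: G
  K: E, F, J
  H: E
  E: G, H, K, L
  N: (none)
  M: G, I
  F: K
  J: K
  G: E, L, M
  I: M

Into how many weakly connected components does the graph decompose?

From E: component {E, F, G, H, I, J, K, L, M}.
From N: component {N}.
That's 2 components.

2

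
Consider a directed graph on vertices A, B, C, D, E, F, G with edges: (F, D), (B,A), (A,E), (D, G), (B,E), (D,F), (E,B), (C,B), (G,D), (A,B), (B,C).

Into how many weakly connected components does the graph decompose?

From A: component {A, B, C, E}.
From D: component {D, F, G}.
That's 2 components.

2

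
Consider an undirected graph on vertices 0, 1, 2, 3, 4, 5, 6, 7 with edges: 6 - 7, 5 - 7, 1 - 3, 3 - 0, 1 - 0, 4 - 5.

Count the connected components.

From 0: component {0, 1, 3}.
From 2: component {2}.
From 4: component {4, 5, 6, 7}.
That's 3 components.

3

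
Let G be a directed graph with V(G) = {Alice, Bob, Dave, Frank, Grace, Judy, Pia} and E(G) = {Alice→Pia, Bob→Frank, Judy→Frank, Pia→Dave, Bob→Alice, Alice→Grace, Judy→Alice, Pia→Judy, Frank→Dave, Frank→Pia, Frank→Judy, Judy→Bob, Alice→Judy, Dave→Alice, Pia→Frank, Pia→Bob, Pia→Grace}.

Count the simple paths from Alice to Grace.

Alice→Grace
Alice→Judy→Bob→Frank→Pia→Grace
Alice→Judy→Frank→Pia→Grace
Alice→Pia→Grace

4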